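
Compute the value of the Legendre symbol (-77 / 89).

(-77 / 89)
  = (77 / 89)    [89 ≡ 1 mod 4 ⇒ (-1 / 89) = +1]
  = (89 / 77)    [QR: 77 ≡ 1 mod 4, sign kept]
  = (12 / 77)    [89 ≡ 12 mod 77]
  = (3 / 77)    [77 ≡ 5 mod 8 ⇒ (2 / 77)^2 = +1]
  = (77 / 3)    [QR: 77 ≡ 1 mod 4, sign kept]
  = (2 / 3)    [77 ≡ 2 mod 3]
  = -(1 / 3)    [3 ≡ 3 mod 8 ⇒ (2 / 3) = -1]
  = -1    [(1 / 3) = 1]

-1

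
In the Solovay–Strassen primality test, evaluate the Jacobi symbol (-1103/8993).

1

Reduce the numerator: -1103 ≡ 7890 (mod 8993), so (-1103/8993) = (7890/8993).
Factor out 2: 7890 = 2·3945. Since 8993 ≡ 1 (mod 8), (2/8993) = +1. Now have (3945/8993).
3945 ≡ 1 (mod 4), so quadratic reciprocity gives (3945/8993) = (8993/3945). Reduce: 8993 ≡ 1103 (mod 3945). Now have (1103/3945).
3945 ≡ 1 (mod 4), so quadratic reciprocity gives (1103/3945) = (3945/1103). Reduce: 3945 ≡ 636 (mod 1103). Now have (636/1103).
Factor out 2: 636 = 2^2·159. Since 1103 ≡ 7 (mod 8), (2/1103) = +1, and (2/1103)^2 = +1. Now have (159/1103).
Both 159 ≡ 3 and 1103 ≡ 3 (mod 4), so reciprocity gives (159/1103) = -(1103/159). Reduce: 1103 ≡ 149 (mod 159). Now have -(149/159).
149 ≡ 1 (mod 4), so quadratic reciprocity gives (149/159) = (159/149). Reduce: 159 ≡ 10 (mod 149). Now have -(10/149).
Factor out 2: 10 = 2·5. Since 149 ≡ 5 (mod 8), (2/149) = -1. Now have (5/149).
5 ≡ 1 (mod 4), so quadratic reciprocity gives (5/149) = (149/5). Reduce: 149 ≡ 4 (mod 5). Now have (4/5).
Factor out 2: 4 = 2^2. Since 5 ≡ 5 (mod 8), (2/5) = -1, and (2/5)^2 = +1. Now have (1/5).
(1/5) = 1. Collecting the sign factors: 1.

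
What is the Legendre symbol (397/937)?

-1

(397/937)
  = (937/397)    [QR: 397 ≡ 1 mod 4, sign kept]
  = (143/397)    [937 ≡ 143 mod 397]
  = (397/143)    [QR: 397 ≡ 1 mod 4, sign kept]
  = (111/143)    [397 ≡ 111 mod 143]
  = -(143/111)    [QR: both ≡ 3 mod 4, sign flips]
  = -(32/111)    [143 ≡ 32 mod 111]
  = -(1/111)    [111 ≡ 7 mod 8 ⇒ (2/111)^5 = +1]
  = -1    [(1/111) = 1]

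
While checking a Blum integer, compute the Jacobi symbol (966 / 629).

Reduce the numerator: 966 ≡ 337 (mod 629), so (966 / 629) = (337 / 629).
337 ≡ 1 (mod 4), so quadratic reciprocity gives (337 / 629) = (629 / 337). Reduce: 629 ≡ 292 (mod 337). Now have (292 / 337).
Factor out 2: 292 = 2^2·73. Since 337 ≡ 1 (mod 8), (2 / 337) = +1, and (2 / 337)^2 = +1. Now have (73 / 337).
73 ≡ 1 (mod 4), so quadratic reciprocity gives (73 / 337) = (337 / 73). Reduce: 337 ≡ 45 (mod 73). Now have (45 / 73).
45 ≡ 1 (mod 4), so quadratic reciprocity gives (45 / 73) = (73 / 45). Reduce: 73 ≡ 28 (mod 45). Now have (28 / 45).
Factor out 2: 28 = 2^2·7. Since 45 ≡ 5 (mod 8), (2 / 45) = -1, and (2 / 45)^2 = +1. Now have (7 / 45).
45 ≡ 1 (mod 4), so quadratic reciprocity gives (7 / 45) = (45 / 7). Reduce: 45 ≡ 3 (mod 7). Now have (3 / 7).
Both 3 ≡ 3 and 7 ≡ 3 (mod 4), so reciprocity gives (3 / 7) = -(7 / 3). Reduce: 7 ≡ 1 (mod 3). Now have -(1 / 3).
(1 / 3) = 1. Collecting the sign factors: -1.

-1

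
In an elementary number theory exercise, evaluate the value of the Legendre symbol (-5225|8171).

Reduce the numerator: -5225 ≡ 2946 (mod 8171), so (-5225|8171) = (2946|8171).
Factor out 2: 2946 = 2·1473. Since 8171 ≡ 3 (mod 8), (2|8171) = -1. Now have -(1473|8171).
1473 ≡ 1 (mod 4), so quadratic reciprocity gives (1473|8171) = (8171|1473). Reduce: 8171 ≡ 806 (mod 1473). Now have -(806|1473).
Factor out 2: 806 = 2·403. Since 1473 ≡ 1 (mod 8), (2|1473) = +1. Now have -(403|1473).
1473 ≡ 1 (mod 4), so quadratic reciprocity gives (403|1473) = (1473|403). Reduce: 1473 ≡ 264 (mod 403). Now have -(264|403).
Factor out 2: 264 = 2^3·33. Since 403 ≡ 3 (mod 8), (2|403) = -1, and (2|403)^3 = -1. Now have (33|403).
33 ≡ 1 (mod 4), so quadratic reciprocity gives (33|403) = (403|33). Reduce: 403 ≡ 7 (mod 33). Now have (7|33).
33 ≡ 1 (mod 4), so quadratic reciprocity gives (7|33) = (33|7). Reduce: 33 ≡ 5 (mod 7). Now have (5|7).
5 ≡ 1 (mod 4), so quadratic reciprocity gives (5|7) = (7|5). Reduce: 7 ≡ 2 (mod 5). Now have (2|5).
Factor out 2: 2 = 2. Since 5 ≡ 5 (mod 8), (2|5) = -1. Now have -(1|5).
(1|5) = 1. Collecting the sign factors: -1.

-1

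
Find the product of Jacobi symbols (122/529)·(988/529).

By multiplicativity, (122·988/529) = (122/529)·(988/529).
First factor (122/529):
Factor out 2: 122 = 2·61. Since 529 ≡ 1 (mod 8), (2/529) = +1. Now have (61/529).
61 ≡ 1 (mod 4), so quadratic reciprocity gives (61/529) = (529/61). Reduce: 529 ≡ 41 (mod 61). Now have (41/61).
41 ≡ 1 (mod 4), so quadratic reciprocity gives (41/61) = (61/41). Reduce: 61 ≡ 20 (mod 41). Now have (20/41).
Factor out 2: 20 = 2^2·5. Since 41 ≡ 1 (mod 8), (2/41) = +1, and (2/41)^2 = +1. Now have (5/41).
5 ≡ 1 (mod 4), so quadratic reciprocity gives (5/41) = (41/5). Reduce: 41 ≡ 1 (mod 5). Now have (1/5).
(1/5) = 1. Collecting the sign factors: 1.
Second factor (988/529):
Reduce the numerator: 988 ≡ 459 (mod 529), so (988/529) = (459/529).
529 ≡ 1 (mod 4), so quadratic reciprocity gives (459/529) = (529/459). Reduce: 529 ≡ 70 (mod 459). Now have (70/459).
Factor out 2: 70 = 2·35. Since 459 ≡ 3 (mod 8), (2/459) = -1. Now have -(35/459).
Both 35 ≡ 3 and 459 ≡ 3 (mod 4), so reciprocity gives (35/459) = -(459/35). Reduce: 459 ≡ 4 (mod 35). Now have (4/35).
Factor out 2: 4 = 2^2. Since 35 ≡ 3 (mod 8), (2/35) = -1, and (2/35)^2 = +1. Now have (1/35).
(1/35) = 1. Collecting the sign factors: 1.
Product: (1)·(1) = 1.

1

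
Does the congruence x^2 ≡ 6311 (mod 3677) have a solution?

Reduce the numerator: 6311 ≡ 2634 (mod 3677), so (6311/3677) = (2634/3677).
Factor out 2: 2634 = 2·1317. Since 3677 ≡ 5 (mod 8), (2/3677) = -1. Now have -(1317/3677).
1317 ≡ 1 (mod 4), so quadratic reciprocity gives (1317/3677) = (3677/1317). Reduce: 3677 ≡ 1043 (mod 1317). Now have -(1043/1317).
1317 ≡ 1 (mod 4), so quadratic reciprocity gives (1043/1317) = (1317/1043). Reduce: 1317 ≡ 274 (mod 1043). Now have -(274/1043).
Factor out 2: 274 = 2·137. Since 1043 ≡ 3 (mod 8), (2/1043) = -1. Now have (137/1043).
137 ≡ 1 (mod 4), so quadratic reciprocity gives (137/1043) = (1043/137). Reduce: 1043 ≡ 84 (mod 137). Now have (84/137).
Factor out 2: 84 = 2^2·21. Since 137 ≡ 1 (mod 8), (2/137) = +1, and (2/137)^2 = +1. Now have (21/137).
21 ≡ 1 (mod 4), so quadratic reciprocity gives (21/137) = (137/21). Reduce: 137 ≡ 11 (mod 21). Now have (11/21).
21 ≡ 1 (mod 4), so quadratic reciprocity gives (11/21) = (21/11). Reduce: 21 ≡ 10 (mod 11). Now have (10/11).
Factor out 2: 10 = 2·5. Since 11 ≡ 3 (mod 8), (2/11) = -1. Now have -(5/11).
5 ≡ 1 (mod 4), so quadratic reciprocity gives (5/11) = (11/5). Reduce: 11 ≡ 1 (mod 5). Now have -(1/5).
(1/5) = 1. Collecting the sign factors: -1.
The Legendre symbol is -1, so x^2 ≡ 6311 (mod 3677) has no solution.

no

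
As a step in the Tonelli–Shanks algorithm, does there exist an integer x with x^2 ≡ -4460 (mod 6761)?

Pull out -1: (-4460/6761) = (-1/6761)·(4460/6761). Since 6761 ≡ 1 (mod 4), (-1/6761) = +1. Now have (4460/6761).
Factor out 2: 4460 = 2^2·1115. Since 6761 ≡ 1 (mod 8), (2/6761) = +1, and (2/6761)^2 = +1. Now have (1115/6761).
6761 ≡ 1 (mod 4), so quadratic reciprocity gives (1115/6761) = (6761/1115). Reduce: 6761 ≡ 71 (mod 1115). Now have (71/1115).
Both 71 ≡ 3 and 1115 ≡ 3 (mod 4), so reciprocity gives (71/1115) = -(1115/71). Reduce: 1115 ≡ 50 (mod 71). Now have -(50/71).
Factor out 2: 50 = 2·25. Since 71 ≡ 7 (mod 8), (2/71) = +1. Now have -(25/71).
25 ≡ 1 (mod 4), so quadratic reciprocity gives (25/71) = (71/25). Reduce: 71 ≡ 21 (mod 25). Now have -(21/25).
21 ≡ 1 (mod 4), so quadratic reciprocity gives (21/25) = (25/21). Reduce: 25 ≡ 4 (mod 21). Now have -(4/21).
Factor out 2: 4 = 2^2. Since 21 ≡ 5 (mod 8), (2/21) = -1, and (2/21)^2 = +1. Now have -(1/21).
(1/21) = 1. Collecting the sign factors: -1.
The Legendre symbol is -1, so x^2 ≡ -4460 (mod 6761) has no solution.

no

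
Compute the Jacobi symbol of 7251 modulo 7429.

-1

7429 ≡ 1 (mod 4), so quadratic reciprocity gives (7251/7429) = (7429/7251). Reduce: 7429 ≡ 178 (mod 7251). Now have (178/7251).
Factor out 2: 178 = 2·89. Since 7251 ≡ 3 (mod 8), (2/7251) = -1. Now have -(89/7251).
89 ≡ 1 (mod 4), so quadratic reciprocity gives (89/7251) = (7251/89). Reduce: 7251 ≡ 42 (mod 89). Now have -(42/89).
Factor out 2: 42 = 2·21. Since 89 ≡ 1 (mod 8), (2/89) = +1. Now have -(21/89).
21 ≡ 1 (mod 4), so quadratic reciprocity gives (21/89) = (89/21). Reduce: 89 ≡ 5 (mod 21). Now have -(5/21).
5 ≡ 1 (mod 4), so quadratic reciprocity gives (5/21) = (21/5). Reduce: 21 ≡ 1 (mod 5). Now have -(1/5).
(1/5) = 1. Collecting the sign factors: -1.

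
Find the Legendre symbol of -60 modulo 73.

-1

(-60|73)
  = (13|73)    [-60 ≡ 13 mod 73]
  = (73|13)    [QR: 13 ≡ 1 mod 4, sign kept]
  = (8|13)    [73 ≡ 8 mod 13]
  = -(1|13)    [13 ≡ 5 mod 8 ⇒ (2|13)^3 = -1]
  = -1    [(1|13) = 1]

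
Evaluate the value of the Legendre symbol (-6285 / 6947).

(-6285 / 6947)
  = -(6285 / 6947)    [6947 ≡ 3 mod 4 ⇒ (-1 / 6947) = -1]
  = -(6947 / 6285)    [QR: 6285 ≡ 1 mod 4, sign kept]
  = -(662 / 6285)    [6947 ≡ 662 mod 6285]
  = (331 / 6285)    [6285 ≡ 5 mod 8 ⇒ (2 / 6285) = -1]
  = (6285 / 331)    [QR: 6285 ≡ 1 mod 4, sign kept]
  = (327 / 331)    [6285 ≡ 327 mod 331]
  = -(331 / 327)    [QR: both ≡ 3 mod 4, sign flips]
  = -(4 / 327)    [331 ≡ 4 mod 327]
  = -(1 / 327)    [327 ≡ 7 mod 8 ⇒ (2 / 327)^2 = +1]
  = -1    [(1 / 327) = 1]

-1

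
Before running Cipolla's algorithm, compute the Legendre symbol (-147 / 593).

(-147 / 593)
  = (446 / 593)    [-147 ≡ 446 mod 593]
  = (223 / 593)    [593 ≡ 1 mod 8 ⇒ (2 / 593) = +1]
  = (593 / 223)    [QR: 593 ≡ 1 mod 4, sign kept]
  = (147 / 223)    [593 ≡ 147 mod 223]
  = -(223 / 147)    [QR: both ≡ 3 mod 4, sign flips]
  = -(76 / 147)    [223 ≡ 76 mod 147]
  = -(19 / 147)    [147 ≡ 3 mod 8 ⇒ (2 / 147)^2 = +1]
  = (147 / 19)    [QR: both ≡ 3 mod 4, sign flips]
  = (14 / 19)    [147 ≡ 14 mod 19]
  = -(7 / 19)    [19 ≡ 3 mod 8 ⇒ (2 / 19) = -1]
  = (19 / 7)    [QR: both ≡ 3 mod 4, sign flips]
  = (5 / 7)    [19 ≡ 5 mod 7]
  = (7 / 5)    [QR: 5 ≡ 1 mod 4, sign kept]
  = (2 / 5)    [7 ≡ 2 mod 5]
  = -(1 / 5)    [5 ≡ 5 mod 8 ⇒ (2 / 5) = -1]
  = -1    [(1 / 5) = 1]

-1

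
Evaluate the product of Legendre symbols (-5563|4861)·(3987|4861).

By multiplicativity, (-5563·3987|4861) = (-5563|4861)·(3987|4861).
First factor (-5563|4861):
Reduce the numerator: -5563 ≡ 4159 (mod 4861), so (-5563|4861) = (4159|4861).
4861 ≡ 1 (mod 4), so quadratic reciprocity gives (4159|4861) = (4861|4159). Reduce: 4861 ≡ 702 (mod 4159). Now have (702|4159).
Factor out 2: 702 = 2·351. Since 4159 ≡ 7 (mod 8), (2|4159) = +1. Now have (351|4159).
Both 351 ≡ 3 and 4159 ≡ 3 (mod 4), so reciprocity gives (351|4159) = -(4159|351). Reduce: 4159 ≡ 298 (mod 351). Now have -(298|351).
Factor out 2: 298 = 2·149. Since 351 ≡ 7 (mod 8), (2|351) = +1. Now have -(149|351).
149 ≡ 1 (mod 4), so quadratic reciprocity gives (149|351) = (351|149). Reduce: 351 ≡ 53 (mod 149). Now have -(53|149).
53 ≡ 1 (mod 4), so quadratic reciprocity gives (53|149) = (149|53). Reduce: 149 ≡ 43 (mod 53). Now have -(43|53).
53 ≡ 1 (mod 4), so quadratic reciprocity gives (43|53) = (53|43). Reduce: 53 ≡ 10 (mod 43). Now have -(10|43).
Factor out 2: 10 = 2·5. Since 43 ≡ 3 (mod 8), (2|43) = -1. Now have (5|43).
5 ≡ 1 (mod 4), so quadratic reciprocity gives (5|43) = (43|5). Reduce: 43 ≡ 3 (mod 5). Now have (3|5).
5 ≡ 1 (mod 4), so quadratic reciprocity gives (3|5) = (5|3). Reduce: 5 ≡ 2 (mod 3). Now have (2|3).
Factor out 2: 2 = 2. Since 3 ≡ 3 (mod 8), (2|3) = -1. Now have -(1|3).
(1|3) = 1. Collecting the sign factors: -1.
Second factor (3987|4861):
4861 ≡ 1 (mod 4), so quadratic reciprocity gives (3987|4861) = (4861|3987). Reduce: 4861 ≡ 874 (mod 3987). Now have (874|3987).
Factor out 2: 874 = 2·437. Since 3987 ≡ 3 (mod 8), (2|3987) = -1. Now have -(437|3987).
437 ≡ 1 (mod 4), so quadratic reciprocity gives (437|3987) = (3987|437). Reduce: 3987 ≡ 54 (mod 437). Now have -(54|437).
Factor out 2: 54 = 2·27. Since 437 ≡ 5 (mod 8), (2|437) = -1. Now have (27|437).
437 ≡ 1 (mod 4), so quadratic reciprocity gives (27|437) = (437|27). Reduce: 437 ≡ 5 (mod 27). Now have (5|27).
5 ≡ 1 (mod 4), so quadratic reciprocity gives (5|27) = (27|5). Reduce: 27 ≡ 2 (mod 5). Now have (2|5).
Factor out 2: 2 = 2. Since 5 ≡ 5 (mod 8), (2|5) = -1. Now have -(1|5).
(1|5) = 1. Collecting the sign factors: -1.
Product: (-1)·(-1) = 1.

1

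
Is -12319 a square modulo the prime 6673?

(-12319/6673)
  = (1027/6673)    [-12319 ≡ 1027 mod 6673]
  = (6673/1027)    [QR: 6673 ≡ 1 mod 4, sign kept]
  = (511/1027)    [6673 ≡ 511 mod 1027]
  = -(1027/511)    [QR: both ≡ 3 mod 4, sign flips]
  = -(5/511)    [1027 ≡ 5 mod 511]
  = -(511/5)    [QR: 5 ≡ 1 mod 4, sign kept]
  = -(1/5)    [511 ≡ 1 mod 5]
  = -1    [(1/5) = 1]
(-12319/6673) = -1, and 6673 is prime, so -12319 is not a quadratic residue mod 6673.

no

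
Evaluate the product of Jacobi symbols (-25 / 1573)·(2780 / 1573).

-1

By multiplicativity, (-25·2780 / 1573) = (-25 / 1573)·(2780 / 1573).
First factor (-25 / 1573):
(-25 / 1573)
  = (25 / 1573)    [1573 ≡ 1 mod 4 ⇒ (-1 / 1573) = +1]
  = (1573 / 25)    [QR: 25 ≡ 1 mod 4, sign kept]
  = (23 / 25)    [1573 ≡ 23 mod 25]
  = (25 / 23)    [QR: 25 ≡ 1 mod 4, sign kept]
  = (2 / 23)    [25 ≡ 2 mod 23]
  = (1 / 23)    [23 ≡ 7 mod 8 ⇒ (2 / 23) = +1]
  = 1    [(1 / 23) = 1]
Second factor (2780 / 1573):
(2780 / 1573)
  = (1207 / 1573)    [2780 ≡ 1207 mod 1573]
  = (1573 / 1207)    [QR: 1573 ≡ 1 mod 4, sign kept]
  = (366 / 1207)    [1573 ≡ 366 mod 1207]
  = (183 / 1207)    [1207 ≡ 7 mod 8 ⇒ (2 / 1207) = +1]
  = -(1207 / 183)    [QR: both ≡ 3 mod 4, sign flips]
  = -(109 / 183)    [1207 ≡ 109 mod 183]
  = -(183 / 109)    [QR: 109 ≡ 1 mod 4, sign kept]
  = -(74 / 109)    [183 ≡ 74 mod 109]
  = (37 / 109)    [109 ≡ 5 mod 8 ⇒ (2 / 109) = -1]
  = (109 / 37)    [QR: 37 ≡ 1 mod 4, sign kept]
  = (35 / 37)    [109 ≡ 35 mod 37]
  = (37 / 35)    [QR: 37 ≡ 1 mod 4, sign kept]
  = (2 / 35)    [37 ≡ 2 mod 35]
  = -(1 / 35)    [35 ≡ 3 mod 8 ⇒ (2 / 35) = -1]
  = -1    [(1 / 35) = 1]
Product: (1)·(-1) = -1.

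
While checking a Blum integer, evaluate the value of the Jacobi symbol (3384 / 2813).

Reduce the numerator: 3384 ≡ 571 (mod 2813), so (3384 / 2813) = (571 / 2813).
2813 ≡ 1 (mod 4), so quadratic reciprocity gives (571 / 2813) = (2813 / 571). Reduce: 2813 ≡ 529 (mod 571). Now have (529 / 571).
529 ≡ 1 (mod 4), so quadratic reciprocity gives (529 / 571) = (571 / 529). Reduce: 571 ≡ 42 (mod 529). Now have (42 / 529).
Factor out 2: 42 = 2·21. Since 529 ≡ 1 (mod 8), (2 / 529) = +1. Now have (21 / 529).
21 ≡ 1 (mod 4), so quadratic reciprocity gives (21 / 529) = (529 / 21). Reduce: 529 ≡ 4 (mod 21). Now have (4 / 21).
Factor out 2: 4 = 2^2. Since 21 ≡ 5 (mod 8), (2 / 21) = -1, and (2 / 21)^2 = +1. Now have (1 / 21).
(1 / 21) = 1. Collecting the sign factors: 1.

1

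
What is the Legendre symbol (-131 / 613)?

Pull out -1: (-131 / 613) = (-1 / 613)·(131 / 613). Since 613 ≡ 1 (mod 4), (-1 / 613) = +1. Now have (131 / 613).
613 ≡ 1 (mod 4), so quadratic reciprocity gives (131 / 613) = (613 / 131). Reduce: 613 ≡ 89 (mod 131). Now have (89 / 131).
89 ≡ 1 (mod 4), so quadratic reciprocity gives (89 / 131) = (131 / 89). Reduce: 131 ≡ 42 (mod 89). Now have (42 / 89).
Factor out 2: 42 = 2·21. Since 89 ≡ 1 (mod 8), (2 / 89) = +1. Now have (21 / 89).
21 ≡ 1 (mod 4), so quadratic reciprocity gives (21 / 89) = (89 / 21). Reduce: 89 ≡ 5 (mod 21). Now have (5 / 21).
5 ≡ 1 (mod 4), so quadratic reciprocity gives (5 / 21) = (21 / 5). Reduce: 21 ≡ 1 (mod 5). Now have (1 / 5).
(1 / 5) = 1. Collecting the sign factors: 1.

1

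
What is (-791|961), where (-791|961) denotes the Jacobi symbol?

1

Reduce the numerator: -791 ≡ 170 (mod 961), so (-791|961) = (170|961).
Factor out 2: 170 = 2·85. Since 961 ≡ 1 (mod 8), (2|961) = +1. Now have (85|961).
85 ≡ 1 (mod 4), so quadratic reciprocity gives (85|961) = (961|85). Reduce: 961 ≡ 26 (mod 85). Now have (26|85).
Factor out 2: 26 = 2·13. Since 85 ≡ 5 (mod 8), (2|85) = -1. Now have -(13|85).
13 ≡ 1 (mod 4), so quadratic reciprocity gives (13|85) = (85|13). Reduce: 85 ≡ 7 (mod 13). Now have -(7|13).
13 ≡ 1 (mod 4), so quadratic reciprocity gives (7|13) = (13|7). Reduce: 13 ≡ 6 (mod 7). Now have -(6|7).
Factor out 2: 6 = 2·3. Since 7 ≡ 7 (mod 8), (2|7) = +1. Now have -(3|7).
Both 3 ≡ 3 and 7 ≡ 3 (mod 4), so reciprocity gives (3|7) = -(7|3). Reduce: 7 ≡ 1 (mod 3). Now have (1|3).
(1|3) = 1. Collecting the sign factors: 1.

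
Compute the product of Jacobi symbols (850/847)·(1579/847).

-1

By multiplicativity, (850·1579/847) = (850/847)·(1579/847).
First factor (850/847):
(850/847)
  = (3/847)    [850 ≡ 3 mod 847]
  = -(847/3)    [QR: both ≡ 3 mod 4, sign flips]
  = -(1/3)    [847 ≡ 1 mod 3]
  = -1    [(1/3) = 1]
Second factor (1579/847):
(1579/847)
  = (732/847)    [1579 ≡ 732 mod 847]
  = (183/847)    [847 ≡ 7 mod 8 ⇒ (2/847)^2 = +1]
  = -(847/183)    [QR: both ≡ 3 mod 4, sign flips]
  = -(115/183)    [847 ≡ 115 mod 183]
  = (183/115)    [QR: both ≡ 3 mod 4, sign flips]
  = (68/115)    [183 ≡ 68 mod 115]
  = (17/115)    [115 ≡ 3 mod 8 ⇒ (2/115)^2 = +1]
  = (115/17)    [QR: 17 ≡ 1 mod 4, sign kept]
  = (13/17)    [115 ≡ 13 mod 17]
  = (17/13)    [QR: 13 ≡ 1 mod 4, sign kept]
  = (4/13)    [17 ≡ 4 mod 13]
  = (1/13)    [13 ≡ 5 mod 8 ⇒ (2/13)^2 = +1]
  = 1    [(1/13) = 1]
Product: (-1)·(1) = -1.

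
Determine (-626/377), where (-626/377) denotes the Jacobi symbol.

Reduce the numerator: -626 ≡ 128 (mod 377), so (-626/377) = (128/377).
Factor out 2: 128 = 2^7. Since 377 ≡ 1 (mod 8), (2/377) = +1, and (2/377)^7 = +1. Now have (1/377).
(1/377) = 1. Collecting the sign factors: 1.

1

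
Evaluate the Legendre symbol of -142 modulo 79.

1

(-142/79)
  = (16/79)    [-142 ≡ 16 mod 79]
  = (1/79)    [79 ≡ 7 mod 8 ⇒ (2/79)^4 = +1]
  = 1    [(1/79) = 1]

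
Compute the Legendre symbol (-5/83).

1

(-5/83)
  = (78/83)    [-5 ≡ 78 mod 83]
  = -(39/83)    [83 ≡ 3 mod 8 ⇒ (2/83) = -1]
  = (83/39)    [QR: both ≡ 3 mod 4, sign flips]
  = (5/39)    [83 ≡ 5 mod 39]
  = (39/5)    [QR: 5 ≡ 1 mod 4, sign kept]
  = (4/5)    [39 ≡ 4 mod 5]
  = (1/5)    [5 ≡ 5 mod 8 ⇒ (2/5)^2 = +1]
  = 1    [(1/5) = 1]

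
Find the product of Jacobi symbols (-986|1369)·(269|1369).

1

By multiplicativity, (-986·269|1369) = (-986|1369)·(269|1369).
First factor (-986|1369):
(-986|1369)
  = (383|1369)    [-986 ≡ 383 mod 1369]
  = (1369|383)    [QR: 1369 ≡ 1 mod 4, sign kept]
  = (220|383)    [1369 ≡ 220 mod 383]
  = (55|383)    [383 ≡ 7 mod 8 ⇒ (2|383)^2 = +1]
  = -(383|55)    [QR: both ≡ 3 mod 4, sign flips]
  = -(53|55)    [383 ≡ 53 mod 55]
  = -(55|53)    [QR: 53 ≡ 1 mod 4, sign kept]
  = -(2|53)    [55 ≡ 2 mod 53]
  = (1|53)    [53 ≡ 5 mod 8 ⇒ (2|53) = -1]
  = 1    [(1|53) = 1]
Second factor (269|1369):
(269|1369)
  = (1369|269)    [QR: 269 ≡ 1 mod 4, sign kept]
  = (24|269)    [1369 ≡ 24 mod 269]
  = -(3|269)    [269 ≡ 5 mod 8 ⇒ (2|269)^3 = -1]
  = -(269|3)    [QR: 269 ≡ 1 mod 4, sign kept]
  = -(2|3)    [269 ≡ 2 mod 3]
  = (1|3)    [3 ≡ 3 mod 8 ⇒ (2|3) = -1]
  = 1    [(1|3) = 1]
Product: (1)·(1) = 1.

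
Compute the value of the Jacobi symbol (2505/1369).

Reduce the numerator: 2505 ≡ 1136 (mod 1369), so (2505/1369) = (1136/1369).
Factor out 2: 1136 = 2^4·71. Since 1369 ≡ 1 (mod 8), (2/1369) = +1, and (2/1369)^4 = +1. Now have (71/1369).
1369 ≡ 1 (mod 4), so quadratic reciprocity gives (71/1369) = (1369/71). Reduce: 1369 ≡ 20 (mod 71). Now have (20/71).
Factor out 2: 20 = 2^2·5. Since 71 ≡ 7 (mod 8), (2/71) = +1, and (2/71)^2 = +1. Now have (5/71).
5 ≡ 1 (mod 4), so quadratic reciprocity gives (5/71) = (71/5). Reduce: 71 ≡ 1 (mod 5). Now have (1/5).
(1/5) = 1. Collecting the sign factors: 1.

1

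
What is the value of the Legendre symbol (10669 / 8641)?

Reduce the numerator: 10669 ≡ 2028 (mod 8641), so (10669 / 8641) = (2028 / 8641).
Factor out 2: 2028 = 2^2·507. Since 8641 ≡ 1 (mod 8), (2 / 8641) = +1, and (2 / 8641)^2 = +1. Now have (507 / 8641).
8641 ≡ 1 (mod 4), so quadratic reciprocity gives (507 / 8641) = (8641 / 507). Reduce: 8641 ≡ 22 (mod 507). Now have (22 / 507).
Factor out 2: 22 = 2·11. Since 507 ≡ 3 (mod 8), (2 / 507) = -1. Now have -(11 / 507).
Both 11 ≡ 3 and 507 ≡ 3 (mod 4), so reciprocity gives (11 / 507) = -(507 / 11). Reduce: 507 ≡ 1 (mod 11). Now have (1 / 11).
(1 / 11) = 1. Collecting the sign factors: 1.

1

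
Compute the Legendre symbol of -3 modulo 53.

-1

Reduce the numerator: -3 ≡ 50 (mod 53), so (-3/53) = (50/53).
Factor out 2: 50 = 2·25. Since 53 ≡ 5 (mod 8), (2/53) = -1. Now have -(25/53).
25 ≡ 1 (mod 4), so quadratic reciprocity gives (25/53) = (53/25). Reduce: 53 ≡ 3 (mod 25). Now have -(3/25).
25 ≡ 1 (mod 4), so quadratic reciprocity gives (3/25) = (25/3). Reduce: 25 ≡ 1 (mod 3). Now have -(1/3).
(1/3) = 1. Collecting the sign factors: -1.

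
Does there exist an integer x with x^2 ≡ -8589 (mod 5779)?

(-8589/5779)
  = (2969/5779)    [-8589 ≡ 2969 mod 5779]
  = (5779/2969)    [QR: 2969 ≡ 1 mod 4, sign kept]
  = (2810/2969)    [5779 ≡ 2810 mod 2969]
  = (1405/2969)    [2969 ≡ 1 mod 8 ⇒ (2/2969) = +1]
  = (2969/1405)    [QR: 1405 ≡ 1 mod 4, sign kept]
  = (159/1405)    [2969 ≡ 159 mod 1405]
  = (1405/159)    [QR: 1405 ≡ 1 mod 4, sign kept]
  = (133/159)    [1405 ≡ 133 mod 159]
  = (159/133)    [QR: 133 ≡ 1 mod 4, sign kept]
  = (26/133)    [159 ≡ 26 mod 133]
  = -(13/133)    [133 ≡ 5 mod 8 ⇒ (2/133) = -1]
  = -(133/13)    [QR: 13 ≡ 1 mod 4, sign kept]
  = -(3/13)    [133 ≡ 3 mod 13]
  = -(13/3)    [QR: 13 ≡ 1 mod 4, sign kept]
  = -(1/3)    [13 ≡ 1 mod 3]
  = -1    [(1/3) = 1]
(-8589/5779) = -1, and 5779 is prime, so -8589 is not a quadratic residue mod 5779.

no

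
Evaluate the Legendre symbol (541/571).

-1

(541/571)
  = (571/541)    [QR: 541 ≡ 1 mod 4, sign kept]
  = (30/541)    [571 ≡ 30 mod 541]
  = -(15/541)    [541 ≡ 5 mod 8 ⇒ (2/541) = -1]
  = -(541/15)    [QR: 541 ≡ 1 mod 4, sign kept]
  = -(1/15)    [541 ≡ 1 mod 15]
  = -1    [(1/15) = 1]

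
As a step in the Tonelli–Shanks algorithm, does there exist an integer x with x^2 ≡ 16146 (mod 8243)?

(16146|8243)
  = (7903|8243)    [16146 ≡ 7903 mod 8243]
  = -(8243|7903)    [QR: both ≡ 3 mod 4, sign flips]
  = -(340|7903)    [8243 ≡ 340 mod 7903]
  = -(85|7903)    [7903 ≡ 7 mod 8 ⇒ (2|7903)^2 = +1]
  = -(7903|85)    [QR: 85 ≡ 1 mod 4, sign kept]
  = -(83|85)    [7903 ≡ 83 mod 85]
  = -(85|83)    [QR: 85 ≡ 1 mod 4, sign kept]
  = -(2|83)    [85 ≡ 2 mod 83]
  = (1|83)    [83 ≡ 3 mod 8 ⇒ (2|83) = -1]
  = 1    [(1|83) = 1]
The Legendre symbol is 1, so x^2 ≡ 16146 (mod 8243) has solution.

yes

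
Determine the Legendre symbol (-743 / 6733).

(-743 / 6733)
  = (743 / 6733)    [6733 ≡ 1 mod 4 ⇒ (-1 / 6733) = +1]
  = (6733 / 743)    [QR: 6733 ≡ 1 mod 4, sign kept]
  = (46 / 743)    [6733 ≡ 46 mod 743]
  = (23 / 743)    [743 ≡ 7 mod 8 ⇒ (2 / 743) = +1]
  = -(743 / 23)    [QR: both ≡ 3 mod 4, sign flips]
  = -(7 / 23)    [743 ≡ 7 mod 23]
  = (23 / 7)    [QR: both ≡ 3 mod 4, sign flips]
  = (2 / 7)    [23 ≡ 2 mod 7]
  = (1 / 7)    [7 ≡ 7 mod 8 ⇒ (2 / 7) = +1]
  = 1    [(1 / 7) = 1]

1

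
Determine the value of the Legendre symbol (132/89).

-1

(132/89)
  = (43/89)    [132 ≡ 43 mod 89]
  = (89/43)    [QR: 89 ≡ 1 mod 4, sign kept]
  = (3/43)    [89 ≡ 3 mod 43]
  = -(43/3)    [QR: both ≡ 3 mod 4, sign flips]
  = -(1/3)    [43 ≡ 1 mod 3]
  = -1    [(1/3) = 1]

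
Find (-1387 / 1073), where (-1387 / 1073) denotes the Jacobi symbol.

Pull out -1: (-1387 / 1073) = (-1 / 1073)·(1387 / 1073). Since 1073 ≡ 1 (mod 4), (-1 / 1073) = +1. Now have (1387 / 1073).
Reduce the numerator: 1387 ≡ 314 (mod 1073), so (1387 / 1073) = (314 / 1073).
Factor out 2: 314 = 2·157. Since 1073 ≡ 1 (mod 8), (2 / 1073) = +1. Now have (157 / 1073).
157 ≡ 1 (mod 4), so quadratic reciprocity gives (157 / 1073) = (1073 / 157). Reduce: 1073 ≡ 131 (mod 157). Now have (131 / 157).
157 ≡ 1 (mod 4), so quadratic reciprocity gives (131 / 157) = (157 / 131). Reduce: 157 ≡ 26 (mod 131). Now have (26 / 131).
Factor out 2: 26 = 2·13. Since 131 ≡ 3 (mod 8), (2 / 131) = -1. Now have -(13 / 131).
13 ≡ 1 (mod 4), so quadratic reciprocity gives (13 / 131) = (131 / 13). Reduce: 131 ≡ 1 (mod 13). Now have -(1 / 13).
(1 / 13) = 1. Collecting the sign factors: -1.

-1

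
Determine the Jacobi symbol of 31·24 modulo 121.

1

By multiplicativity, (31·24/121) = (31/121)·(24/121).
First factor (31/121):
121 ≡ 1 (mod 4), so quadratic reciprocity gives (31/121) = (121/31). Reduce: 121 ≡ 28 (mod 31). Now have (28/31).
Factor out 2: 28 = 2^2·7. Since 31 ≡ 7 (mod 8), (2/31) = +1, and (2/31)^2 = +1. Now have (7/31).
Both 7 ≡ 3 and 31 ≡ 3 (mod 4), so reciprocity gives (7/31) = -(31/7). Reduce: 31 ≡ 3 (mod 7). Now have -(3/7).
Both 3 ≡ 3 and 7 ≡ 3 (mod 4), so reciprocity gives (3/7) = -(7/3). Reduce: 7 ≡ 1 (mod 3). Now have (1/3).
(1/3) = 1. Collecting the sign factors: 1.
Second factor (24/121):
Factor out 2: 24 = 2^3·3. Since 121 ≡ 1 (mod 8), (2/121) = +1, and (2/121)^3 = +1. Now have (3/121).
121 ≡ 1 (mod 4), so quadratic reciprocity gives (3/121) = (121/3). Reduce: 121 ≡ 1 (mod 3). Now have (1/3).
(1/3) = 1. Collecting the sign factors: 1.
Product: (1)·(1) = 1.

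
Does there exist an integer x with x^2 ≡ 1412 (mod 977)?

yes

Reduce the numerator: 1412 ≡ 435 (mod 977), so (1412|977) = (435|977).
977 ≡ 1 (mod 4), so quadratic reciprocity gives (435|977) = (977|435). Reduce: 977 ≡ 107 (mod 435). Now have (107|435).
Both 107 ≡ 3 and 435 ≡ 3 (mod 4), so reciprocity gives (107|435) = -(435|107). Reduce: 435 ≡ 7 (mod 107). Now have -(7|107).
Both 7 ≡ 3 and 107 ≡ 3 (mod 4), so reciprocity gives (7|107) = -(107|7). Reduce: 107 ≡ 2 (mod 7). Now have (2|7).
Factor out 2: 2 = 2. Since 7 ≡ 7 (mod 8), (2|7) = +1. Now have (1|7).
(1|7) = 1. Collecting the sign factors: 1.
The Legendre symbol is 1, so x^2 ≡ 1412 (mod 977) has solution.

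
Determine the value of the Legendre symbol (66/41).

1

Reduce the numerator: 66 ≡ 25 (mod 41), so (66/41) = (25/41).
25 ≡ 1 (mod 4), so quadratic reciprocity gives (25/41) = (41/25). Reduce: 41 ≡ 16 (mod 25). Now have (16/25).
Factor out 2: 16 = 2^4. Since 25 ≡ 1 (mod 8), (2/25) = +1, and (2/25)^4 = +1. Now have (1/25).
(1/25) = 1. Collecting the sign factors: 1.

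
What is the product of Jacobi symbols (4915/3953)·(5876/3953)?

By multiplicativity, (4915·5876/3953) = (4915/3953)·(5876/3953).
First factor (4915/3953):
Reduce the numerator: 4915 ≡ 962 (mod 3953), so (4915/3953) = (962/3953).
Factor out 2: 962 = 2·481. Since 3953 ≡ 1 (mod 8), (2/3953) = +1. Now have (481/3953).
481 ≡ 1 (mod 4), so quadratic reciprocity gives (481/3953) = (3953/481). Reduce: 3953 ≡ 105 (mod 481). Now have (105/481).
105 ≡ 1 (mod 4), so quadratic reciprocity gives (105/481) = (481/105). Reduce: 481 ≡ 61 (mod 105). Now have (61/105).
61 ≡ 1 (mod 4), so quadratic reciprocity gives (61/105) = (105/61). Reduce: 105 ≡ 44 (mod 61). Now have (44/61).
Factor out 2: 44 = 2^2·11. Since 61 ≡ 5 (mod 8), (2/61) = -1, and (2/61)^2 = +1. Now have (11/61).
61 ≡ 1 (mod 4), so quadratic reciprocity gives (11/61) = (61/11). Reduce: 61 ≡ 6 (mod 11). Now have (6/11).
Factor out 2: 6 = 2·3. Since 11 ≡ 3 (mod 8), (2/11) = -1. Now have -(3/11).
Both 3 ≡ 3 and 11 ≡ 3 (mod 4), so reciprocity gives (3/11) = -(11/3). Reduce: 11 ≡ 2 (mod 3). Now have (2/3).
Factor out 2: 2 = 2. Since 3 ≡ 3 (mod 8), (2/3) = -1. Now have -(1/3).
(1/3) = 1. Collecting the sign factors: -1.
Second factor (5876/3953):
Reduce the numerator: 5876 ≡ 1923 (mod 3953), so (5876/3953) = (1923/3953).
3953 ≡ 1 (mod 4), so quadratic reciprocity gives (1923/3953) = (3953/1923). Reduce: 3953 ≡ 107 (mod 1923). Now have (107/1923).
Both 107 ≡ 3 and 1923 ≡ 3 (mod 4), so reciprocity gives (107/1923) = -(1923/107). Reduce: 1923 ≡ 104 (mod 107). Now have -(104/107).
Factor out 2: 104 = 2^3·13. Since 107 ≡ 3 (mod 8), (2/107) = -1, and (2/107)^3 = -1. Now have (13/107).
13 ≡ 1 (mod 4), so quadratic reciprocity gives (13/107) = (107/13). Reduce: 107 ≡ 3 (mod 13). Now have (3/13).
13 ≡ 1 (mod 4), so quadratic reciprocity gives (3/13) = (13/3). Reduce: 13 ≡ 1 (mod 3). Now have (1/3).
(1/3) = 1. Collecting the sign factors: 1.
Product: (-1)·(1) = -1.

-1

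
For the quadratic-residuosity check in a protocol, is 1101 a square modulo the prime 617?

(1101/617)
  = (484/617)    [1101 ≡ 484 mod 617]
  = (121/617)    [617 ≡ 1 mod 8 ⇒ (2/617)^2 = +1]
  = (617/121)    [QR: 121 ≡ 1 mod 4, sign kept]
  = (12/121)    [617 ≡ 12 mod 121]
  = (3/121)    [121 ≡ 1 mod 8 ⇒ (2/121)^2 = +1]
  = (121/3)    [QR: 121 ≡ 1 mod 4, sign kept]
  = (1/3)    [121 ≡ 1 mod 3]
  = 1    [(1/3) = 1]
(1101/617) = 1, and 617 is prime, so 1101 is a quadratic residue mod 617.

yes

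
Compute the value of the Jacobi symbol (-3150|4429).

(-3150|4429)
  = (3150|4429)    [4429 ≡ 1 mod 4 ⇒ (-1|4429) = +1]
  = -(1575|4429)    [4429 ≡ 5 mod 8 ⇒ (2|4429) = -1]
  = -(4429|1575)    [QR: 4429 ≡ 1 mod 4, sign kept]
  = -(1279|1575)    [4429 ≡ 1279 mod 1575]
  = (1575|1279)    [QR: both ≡ 3 mod 4, sign flips]
  = (296|1279)    [1575 ≡ 296 mod 1279]
  = (37|1279)    [1279 ≡ 7 mod 8 ⇒ (2|1279)^3 = +1]
  = (1279|37)    [QR: 37 ≡ 1 mod 4, sign kept]
  = (21|37)    [1279 ≡ 21 mod 37]
  = (37|21)    [QR: 21 ≡ 1 mod 4, sign kept]
  = (16|21)    [37 ≡ 16 mod 21]
  = (1|21)    [21 ≡ 5 mod 8 ⇒ (2|21)^4 = +1]
  = 1    [(1|21) = 1]

1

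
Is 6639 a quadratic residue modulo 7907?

Both 6639 ≡ 3 and 7907 ≡ 3 (mod 4), so reciprocity gives (6639/7907) = -(7907/6639). Reduce: 7907 ≡ 1268 (mod 6639). Now have -(1268/6639).
Factor out 2: 1268 = 2^2·317. Since 6639 ≡ 7 (mod 8), (2/6639) = +1, and (2/6639)^2 = +1. Now have -(317/6639).
317 ≡ 1 (mod 4), so quadratic reciprocity gives (317/6639) = (6639/317). Reduce: 6639 ≡ 299 (mod 317). Now have -(299/317).
317 ≡ 1 (mod 4), so quadratic reciprocity gives (299/317) = (317/299). Reduce: 317 ≡ 18 (mod 299). Now have -(18/299).
Factor out 2: 18 = 2·9. Since 299 ≡ 3 (mod 8), (2/299) = -1. Now have (9/299).
9 ≡ 1 (mod 4), so quadratic reciprocity gives (9/299) = (299/9). Reduce: 299 ≡ 2 (mod 9). Now have (2/9).
Factor out 2: 2 = 2. Since 9 ≡ 1 (mod 8), (2/9) = +1. Now have (1/9).
(1/9) = 1. Collecting the sign factors: 1.
(6639/7907) = 1, and 7907 is prime, so 6639 is a quadratic residue mod 7907.

yes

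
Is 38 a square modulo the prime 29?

Reduce the numerator: 38 ≡ 9 (mod 29), so (38/29) = (9/29).
9 ≡ 1 (mod 4), so quadratic reciprocity gives (9/29) = (29/9). Reduce: 29 ≡ 2 (mod 9). Now have (2/9).
Factor out 2: 2 = 2. Since 9 ≡ 1 (mod 8), (2/9) = +1. Now have (1/9).
(1/9) = 1. Collecting the sign factors: 1.
The Legendre symbol is 1, so x^2 ≡ 38 (mod 29) has solution.

yes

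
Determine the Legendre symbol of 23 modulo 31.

(23 / 31)
  = -(31 / 23)    [QR: both ≡ 3 mod 4, sign flips]
  = -(8 / 23)    [31 ≡ 8 mod 23]
  = -(1 / 23)    [23 ≡ 7 mod 8 ⇒ (2 / 23)^3 = +1]
  = -1    [(1 / 23) = 1]

-1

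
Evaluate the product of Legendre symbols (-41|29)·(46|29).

1

By multiplicativity, (-41·46|29) = (-41|29)·(46|29).
First factor (-41|29):
(-41|29)
  = (17|29)    [-41 ≡ 17 mod 29]
  = (29|17)    [QR: 17 ≡ 1 mod 4, sign kept]
  = (12|17)    [29 ≡ 12 mod 17]
  = (3|17)    [17 ≡ 1 mod 8 ⇒ (2|17)^2 = +1]
  = (17|3)    [QR: 17 ≡ 1 mod 4, sign kept]
  = (2|3)    [17 ≡ 2 mod 3]
  = -(1|3)    [3 ≡ 3 mod 8 ⇒ (2|3) = -1]
  = -1    [(1|3) = 1]
Second factor (46|29):
(46|29)
  = (17|29)    [46 ≡ 17 mod 29]
  = (29|17)    [QR: 17 ≡ 1 mod 4, sign kept]
  = (12|17)    [29 ≡ 12 mod 17]
  = (3|17)    [17 ≡ 1 mod 8 ⇒ (2|17)^2 = +1]
  = (17|3)    [QR: 17 ≡ 1 mod 4, sign kept]
  = (2|3)    [17 ≡ 2 mod 3]
  = -(1|3)    [3 ≡ 3 mod 8 ⇒ (2|3) = -1]
  = -1    [(1|3) = 1]
Product: (-1)·(-1) = 1.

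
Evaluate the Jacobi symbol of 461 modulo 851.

461 ≡ 1 (mod 4), so quadratic reciprocity gives (461/851) = (851/461). Reduce: 851 ≡ 390 (mod 461). Now have (390/461).
Factor out 2: 390 = 2·195. Since 461 ≡ 5 (mod 8), (2/461) = -1. Now have -(195/461).
461 ≡ 1 (mod 4), so quadratic reciprocity gives (195/461) = (461/195). Reduce: 461 ≡ 71 (mod 195). Now have -(71/195).
Both 71 ≡ 3 and 195 ≡ 3 (mod 4), so reciprocity gives (71/195) = -(195/71). Reduce: 195 ≡ 53 (mod 71). Now have (53/71).
53 ≡ 1 (mod 4), so quadratic reciprocity gives (53/71) = (71/53). Reduce: 71 ≡ 18 (mod 53). Now have (18/53).
Factor out 2: 18 = 2·9. Since 53 ≡ 5 (mod 8), (2/53) = -1. Now have -(9/53).
9 ≡ 1 (mod 4), so quadratic reciprocity gives (9/53) = (53/9). Reduce: 53 ≡ 8 (mod 9). Now have -(8/9).
Factor out 2: 8 = 2^3. Since 9 ≡ 1 (mod 8), (2/9) = +1, and (2/9)^3 = +1. Now have -(1/9).
(1/9) = 1. Collecting the sign factors: -1.

-1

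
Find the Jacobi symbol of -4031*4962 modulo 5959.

By multiplicativity, (-4031·4962/5959) = (-4031/5959)·(4962/5959).
First factor (-4031/5959):
Pull out -1: (-4031/5959) = (-1/5959)·(4031/5959). Since 5959 ≡ 3 (mod 4), (-1/5959) = -1. Now have -(4031/5959).
Both 4031 ≡ 3 and 5959 ≡ 3 (mod 4), so reciprocity gives (4031/5959) = -(5959/4031). Reduce: 5959 ≡ 1928 (mod 4031). Now have (1928/4031).
Factor out 2: 1928 = 2^3·241. Since 4031 ≡ 7 (mod 8), (2/4031) = +1, and (2/4031)^3 = +1. Now have (241/4031).
241 ≡ 1 (mod 4), so quadratic reciprocity gives (241/4031) = (4031/241). Reduce: 4031 ≡ 175 (mod 241). Now have (175/241).
241 ≡ 1 (mod 4), so quadratic reciprocity gives (175/241) = (241/175). Reduce: 241 ≡ 66 (mod 175). Now have (66/175).
Factor out 2: 66 = 2·33. Since 175 ≡ 7 (mod 8), (2/175) = +1. Now have (33/175).
33 ≡ 1 (mod 4), so quadratic reciprocity gives (33/175) = (175/33). Reduce: 175 ≡ 10 (mod 33). Now have (10/33).
Factor out 2: 10 = 2·5. Since 33 ≡ 1 (mod 8), (2/33) = +1. Now have (5/33).
5 ≡ 1 (mod 4), so quadratic reciprocity gives (5/33) = (33/5). Reduce: 33 ≡ 3 (mod 5). Now have (3/5).
5 ≡ 1 (mod 4), so quadratic reciprocity gives (3/5) = (5/3). Reduce: 5 ≡ 2 (mod 3). Now have (2/3).
Factor out 2: 2 = 2. Since 3 ≡ 3 (mod 8), (2/3) = -1. Now have -(1/3).
(1/3) = 1. Collecting the sign factors: -1.
Second factor (4962/5959):
Factor out 2: 4962 = 2·2481. Since 5959 ≡ 7 (mod 8), (2/5959) = +1. Now have (2481/5959).
2481 ≡ 1 (mod 4), so quadratic reciprocity gives (2481/5959) = (5959/2481). Reduce: 5959 ≡ 997 (mod 2481). Now have (997/2481).
997 ≡ 1 (mod 4), so quadratic reciprocity gives (997/2481) = (2481/997). Reduce: 2481 ≡ 487 (mod 997). Now have (487/997).
997 ≡ 1 (mod 4), so quadratic reciprocity gives (487/997) = (997/487). Reduce: 997 ≡ 23 (mod 487). Now have (23/487).
Both 23 ≡ 3 and 487 ≡ 3 (mod 4), so reciprocity gives (23/487) = -(487/23). Reduce: 487 ≡ 4 (mod 23). Now have -(4/23).
Factor out 2: 4 = 2^2. Since 23 ≡ 7 (mod 8), (2/23) = +1, and (2/23)^2 = +1. Now have -(1/23).
(1/23) = 1. Collecting the sign factors: -1.
Product: (-1)·(-1) = 1.

1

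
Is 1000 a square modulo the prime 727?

Reduce the numerator: 1000 ≡ 273 (mod 727), so (1000|727) = (273|727).
273 ≡ 1 (mod 4), so quadratic reciprocity gives (273|727) = (727|273). Reduce: 727 ≡ 181 (mod 273). Now have (181|273).
181 ≡ 1 (mod 4), so quadratic reciprocity gives (181|273) = (273|181). Reduce: 273 ≡ 92 (mod 181). Now have (92|181).
Factor out 2: 92 = 2^2·23. Since 181 ≡ 5 (mod 8), (2|181) = -1, and (2|181)^2 = +1. Now have (23|181).
181 ≡ 1 (mod 4), so quadratic reciprocity gives (23|181) = (181|23). Reduce: 181 ≡ 20 (mod 23). Now have (20|23).
Factor out 2: 20 = 2^2·5. Since 23 ≡ 7 (mod 8), (2|23) = +1, and (2|23)^2 = +1. Now have (5|23).
5 ≡ 1 (mod 4), so quadratic reciprocity gives (5|23) = (23|5). Reduce: 23 ≡ 3 (mod 5). Now have (3|5).
5 ≡ 1 (mod 4), so quadratic reciprocity gives (3|5) = (5|3). Reduce: 5 ≡ 2 (mod 3). Now have (2|3).
Factor out 2: 2 = 2. Since 3 ≡ 3 (mod 8), (2|3) = -1. Now have -(1|3).
(1|3) = 1. Collecting the sign factors: -1.
(1000|727) = -1, and 727 is prime, so 1000 is not a quadratic residue mod 727.

no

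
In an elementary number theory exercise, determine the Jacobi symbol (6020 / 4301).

Reduce the numerator: 6020 ≡ 1719 (mod 4301), so (6020 / 4301) = (1719 / 4301).
4301 ≡ 1 (mod 4), so quadratic reciprocity gives (1719 / 4301) = (4301 / 1719). Reduce: 4301 ≡ 863 (mod 1719). Now have (863 / 1719).
Both 863 ≡ 3 and 1719 ≡ 3 (mod 4), so reciprocity gives (863 / 1719) = -(1719 / 863). Reduce: 1719 ≡ 856 (mod 863). Now have -(856 / 863).
Factor out 2: 856 = 2^3·107. Since 863 ≡ 7 (mod 8), (2 / 863) = +1, and (2 / 863)^3 = +1. Now have -(107 / 863).
Both 107 ≡ 3 and 863 ≡ 3 (mod 4), so reciprocity gives (107 / 863) = -(863 / 107). Reduce: 863 ≡ 7 (mod 107). Now have (7 / 107).
Both 7 ≡ 3 and 107 ≡ 3 (mod 4), so reciprocity gives (7 / 107) = -(107 / 7). Reduce: 107 ≡ 2 (mod 7). Now have -(2 / 7).
Factor out 2: 2 = 2. Since 7 ≡ 7 (mod 8), (2 / 7) = +1. Now have -(1 / 7).
(1 / 7) = 1. Collecting the sign factors: -1.

-1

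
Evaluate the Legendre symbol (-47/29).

(-47/29)
  = (47/29)    [29 ≡ 1 mod 4 ⇒ (-1/29) = +1]
  = (18/29)    [47 ≡ 18 mod 29]
  = -(9/29)    [29 ≡ 5 mod 8 ⇒ (2/29) = -1]
  = -(29/9)    [QR: 9 ≡ 1 mod 4, sign kept]
  = -(2/9)    [29 ≡ 2 mod 9]
  = -(1/9)    [9 ≡ 1 mod 8 ⇒ (2/9) = +1]
  = -1    [(1/9) = 1]

-1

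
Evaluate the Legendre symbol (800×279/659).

By multiplicativity, (800·279/659) = (800/659)·(279/659).
First factor (800/659):
(800/659)
  = (141/659)    [800 ≡ 141 mod 659]
  = (659/141)    [QR: 141 ≡ 1 mod 4, sign kept]
  = (95/141)    [659 ≡ 95 mod 141]
  = (141/95)    [QR: 141 ≡ 1 mod 4, sign kept]
  = (46/95)    [141 ≡ 46 mod 95]
  = (23/95)    [95 ≡ 7 mod 8 ⇒ (2/95) = +1]
  = -(95/23)    [QR: both ≡ 3 mod 4, sign flips]
  = -(3/23)    [95 ≡ 3 mod 23]
  = (23/3)    [QR: both ≡ 3 mod 4, sign flips]
  = (2/3)    [23 ≡ 2 mod 3]
  = -(1/3)    [3 ≡ 3 mod 8 ⇒ (2/3) = -1]
  = -1    [(1/3) = 1]
Second factor (279/659):
(279/659)
  = -(659/279)    [QR: both ≡ 3 mod 4, sign flips]
  = -(101/279)    [659 ≡ 101 mod 279]
  = -(279/101)    [QR: 101 ≡ 1 mod 4, sign kept]
  = -(77/101)    [279 ≡ 77 mod 101]
  = -(101/77)    [QR: 77 ≡ 1 mod 4, sign kept]
  = -(24/77)    [101 ≡ 24 mod 77]
  = (3/77)    [77 ≡ 5 mod 8 ⇒ (2/77)^3 = -1]
  = (77/3)    [QR: 77 ≡ 1 mod 4, sign kept]
  = (2/3)    [77 ≡ 2 mod 3]
  = -(1/3)    [3 ≡ 3 mod 8 ⇒ (2/3) = -1]
  = -1    [(1/3) = 1]
Product: (-1)·(-1) = 1.

1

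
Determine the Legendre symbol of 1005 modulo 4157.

-1

(1005/4157)
  = (4157/1005)    [QR: 1005 ≡ 1 mod 4, sign kept]
  = (137/1005)    [4157 ≡ 137 mod 1005]
  = (1005/137)    [QR: 137 ≡ 1 mod 4, sign kept]
  = (46/137)    [1005 ≡ 46 mod 137]
  = (23/137)    [137 ≡ 1 mod 8 ⇒ (2/137) = +1]
  = (137/23)    [QR: 137 ≡ 1 mod 4, sign kept]
  = (22/23)    [137 ≡ 22 mod 23]
  = (11/23)    [23 ≡ 7 mod 8 ⇒ (2/23) = +1]
  = -(23/11)    [QR: both ≡ 3 mod 4, sign flips]
  = -(1/11)    [23 ≡ 1 mod 11]
  = -1    [(1/11) = 1]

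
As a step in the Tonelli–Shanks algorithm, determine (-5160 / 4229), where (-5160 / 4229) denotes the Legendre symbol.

1

Reduce the numerator: -5160 ≡ 3298 (mod 4229), so (-5160 / 4229) = (3298 / 4229).
Factor out 2: 3298 = 2·1649. Since 4229 ≡ 5 (mod 8), (2 / 4229) = -1. Now have -(1649 / 4229).
1649 ≡ 1 (mod 4), so quadratic reciprocity gives (1649 / 4229) = (4229 / 1649). Reduce: 4229 ≡ 931 (mod 1649). Now have -(931 / 1649).
1649 ≡ 1 (mod 4), so quadratic reciprocity gives (931 / 1649) = (1649 / 931). Reduce: 1649 ≡ 718 (mod 931). Now have -(718 / 931).
Factor out 2: 718 = 2·359. Since 931 ≡ 3 (mod 8), (2 / 931) = -1. Now have (359 / 931).
Both 359 ≡ 3 and 931 ≡ 3 (mod 4), so reciprocity gives (359 / 931) = -(931 / 359). Reduce: 931 ≡ 213 (mod 359). Now have -(213 / 359).
213 ≡ 1 (mod 4), so quadratic reciprocity gives (213 / 359) = (359 / 213). Reduce: 359 ≡ 146 (mod 213). Now have -(146 / 213).
Factor out 2: 146 = 2·73. Since 213 ≡ 5 (mod 8), (2 / 213) = -1. Now have (73 / 213).
73 ≡ 1 (mod 4), so quadratic reciprocity gives (73 / 213) = (213 / 73). Reduce: 213 ≡ 67 (mod 73). Now have (67 / 73).
73 ≡ 1 (mod 4), so quadratic reciprocity gives (67 / 73) = (73 / 67). Reduce: 73 ≡ 6 (mod 67). Now have (6 / 67).
Factor out 2: 6 = 2·3. Since 67 ≡ 3 (mod 8), (2 / 67) = -1. Now have -(3 / 67).
Both 3 ≡ 3 and 67 ≡ 3 (mod 4), so reciprocity gives (3 / 67) = -(67 / 3). Reduce: 67 ≡ 1 (mod 3). Now have (1 / 3).
(1 / 3) = 1. Collecting the sign factors: 1.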